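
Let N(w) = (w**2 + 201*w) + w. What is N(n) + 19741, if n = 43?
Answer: 30276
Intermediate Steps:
N(w) = w**2 + 202*w
N(n) + 19741 = 43*(202 + 43) + 19741 = 43*245 + 19741 = 10535 + 19741 = 30276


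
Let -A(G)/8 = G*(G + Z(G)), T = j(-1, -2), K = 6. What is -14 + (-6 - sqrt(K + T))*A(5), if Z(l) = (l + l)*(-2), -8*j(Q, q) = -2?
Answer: -5114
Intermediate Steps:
j(Q, q) = 1/4 (j(Q, q) = -1/8*(-2) = 1/4)
T = 1/4 ≈ 0.25000
Z(l) = -4*l (Z(l) = (2*l)*(-2) = -4*l)
A(G) = 24*G**2 (A(G) = -8*G*(G - 4*G) = -8*G*(-3*G) = -(-24)*G**2 = 24*G**2)
-14 + (-6 - sqrt(K + T))*A(5) = -14 + (-6 - sqrt(6 + 1/4))*(24*5**2) = -14 + (-6 - sqrt(25/4))*(24*25) = -14 + (-6 - 1*5/2)*600 = -14 + (-6 - 5/2)*600 = -14 - 17/2*600 = -14 - 5100 = -5114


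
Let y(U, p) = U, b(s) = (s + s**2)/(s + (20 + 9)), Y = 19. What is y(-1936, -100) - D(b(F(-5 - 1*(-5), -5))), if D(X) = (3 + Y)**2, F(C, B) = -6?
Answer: -2420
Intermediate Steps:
b(s) = (s + s**2)/(29 + s) (b(s) = (s + s**2)/(s + 29) = (s + s**2)/(29 + s))
D(X) = 484 (D(X) = (3 + 19)**2 = 22**2 = 484)
y(-1936, -100) - D(b(F(-5 - 1*(-5), -5))) = -1936 - 1*484 = -1936 - 484 = -2420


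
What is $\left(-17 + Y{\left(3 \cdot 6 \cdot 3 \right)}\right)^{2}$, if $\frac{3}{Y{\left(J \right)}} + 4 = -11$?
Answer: $\frac{7396}{25} \approx 295.84$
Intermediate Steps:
$Y{\left(J \right)} = - \frac{1}{5}$ ($Y{\left(J \right)} = \frac{3}{-4 - 11} = \frac{3}{-15} = 3 \left(- \frac{1}{15}\right) = - \frac{1}{5}$)
$\left(-17 + Y{\left(3 \cdot 6 \cdot 3 \right)}\right)^{2} = \left(-17 - \frac{1}{5}\right)^{2} = \left(- \frac{86}{5}\right)^{2} = \frac{7396}{25}$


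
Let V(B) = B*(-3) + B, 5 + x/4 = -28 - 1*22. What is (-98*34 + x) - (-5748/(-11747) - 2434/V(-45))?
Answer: -1863603041/528615 ≈ -3525.4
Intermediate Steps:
x = -220 (x = -20 + 4*(-28 - 1*22) = -20 + 4*(-28 - 22) = -20 + 4*(-50) = -20 - 200 = -220)
V(B) = -2*B (V(B) = -3*B + B = -2*B)
(-98*34 + x) - (-5748/(-11747) - 2434/V(-45)) = (-98*34 - 220) - (-5748/(-11747) - 2434/((-2*(-45)))) = (-3332 - 220) - (-5748*(-1/11747) - 2434/90) = -3552 - (5748/11747 - 2434*1/90) = -3552 - (5748/11747 - 1217/45) = -3552 - 1*(-14037439/528615) = -3552 + 14037439/528615 = -1863603041/528615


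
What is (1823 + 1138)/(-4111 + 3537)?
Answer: -423/82 ≈ -5.1585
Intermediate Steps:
(1823 + 1138)/(-4111 + 3537) = 2961/(-574) = 2961*(-1/574) = -423/82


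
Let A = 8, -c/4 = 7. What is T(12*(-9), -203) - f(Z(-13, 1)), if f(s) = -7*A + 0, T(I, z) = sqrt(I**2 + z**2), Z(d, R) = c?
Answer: 56 + sqrt(52873) ≈ 285.94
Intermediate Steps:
c = -28 (c = -4*7 = -28)
Z(d, R) = -28
f(s) = -56 (f(s) = -7*8 + 0 = -56 + 0 = -56)
T(12*(-9), -203) - f(Z(-13, 1)) = sqrt((12*(-9))**2 + (-203)**2) - 1*(-56) = sqrt((-108)**2 + 41209) + 56 = sqrt(11664 + 41209) + 56 = sqrt(52873) + 56 = 56 + sqrt(52873)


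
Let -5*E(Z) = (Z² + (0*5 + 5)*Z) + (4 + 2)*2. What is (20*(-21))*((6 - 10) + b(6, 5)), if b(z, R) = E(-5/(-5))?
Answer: 3192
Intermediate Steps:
E(Z) = -12/5 - Z - Z²/5 (E(Z) = -((Z² + (0*5 + 5)*Z) + (4 + 2)*2)/5 = -((Z² + (0 + 5)*Z) + 6*2)/5 = -((Z² + 5*Z) + 12)/5 = -(12 + Z² + 5*Z)/5 = -12/5 - Z - Z²/5)
b(z, R) = -18/5 (b(z, R) = -12/5 - (-5)/(-5) - 1²/5 = -12/5 - (-5)*(-1)/5 - (-5*(-⅕))²/5 = -12/5 - 1*1 - ⅕*1² = -12/5 - 1 - ⅕*1 = -12/5 - 1 - ⅕ = -18/5)
(20*(-21))*((6 - 10) + b(6, 5)) = (20*(-21))*((6 - 10) - 18/5) = -420*(-4 - 18/5) = -420*(-38/5) = 3192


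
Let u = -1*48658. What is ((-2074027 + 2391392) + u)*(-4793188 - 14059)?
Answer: -1291740919629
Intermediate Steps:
u = -48658
((-2074027 + 2391392) + u)*(-4793188 - 14059) = ((-2074027 + 2391392) - 48658)*(-4793188 - 14059) = (317365 - 48658)*(-4807247) = 268707*(-4807247) = -1291740919629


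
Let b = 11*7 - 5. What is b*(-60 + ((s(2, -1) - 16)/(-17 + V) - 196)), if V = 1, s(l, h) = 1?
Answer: -36729/2 ≈ -18365.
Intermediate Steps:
b = 72 (b = 77 - 5 = 72)
b*(-60 + ((s(2, -1) - 16)/(-17 + V) - 196)) = 72*(-60 + ((1 - 16)/(-17 + 1) - 196)) = 72*(-60 + (-15/(-16) - 196)) = 72*(-60 + (-15*(-1/16) - 196)) = 72*(-60 + (15/16 - 196)) = 72*(-60 - 3121/16) = 72*(-4081/16) = -36729/2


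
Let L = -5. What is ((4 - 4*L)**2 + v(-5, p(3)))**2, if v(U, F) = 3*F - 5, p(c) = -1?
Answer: 322624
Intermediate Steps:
v(U, F) = -5 + 3*F
((4 - 4*L)**2 + v(-5, p(3)))**2 = ((4 - 4*(-5))**2 + (-5 + 3*(-1)))**2 = ((4 + 20)**2 + (-5 - 3))**2 = (24**2 - 8)**2 = (576 - 8)**2 = 568**2 = 322624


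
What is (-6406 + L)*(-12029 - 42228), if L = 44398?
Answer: -2061331944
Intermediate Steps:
(-6406 + L)*(-12029 - 42228) = (-6406 + 44398)*(-12029 - 42228) = 37992*(-54257) = -2061331944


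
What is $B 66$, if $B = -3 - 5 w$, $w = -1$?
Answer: $132$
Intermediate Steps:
$B = 2$ ($B = -3 - -5 = -3 + 5 = 2$)
$B 66 = 2 \cdot 66 = 132$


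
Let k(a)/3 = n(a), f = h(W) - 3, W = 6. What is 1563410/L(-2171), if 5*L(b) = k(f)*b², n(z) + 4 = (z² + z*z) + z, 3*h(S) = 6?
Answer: -7817050/42419169 ≈ -0.18428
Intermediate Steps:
h(S) = 2 (h(S) = (⅓)*6 = 2)
n(z) = -4 + z + 2*z² (n(z) = -4 + ((z² + z*z) + z) = -4 + ((z² + z²) + z) = -4 + (2*z² + z) = -4 + (z + 2*z²) = -4 + z + 2*z²)
f = -1 (f = 2 - 3 = -1)
k(a) = -12 + 3*a + 6*a² (k(a) = 3*(-4 + a + 2*a²) = -12 + 3*a + 6*a²)
L(b) = -9*b²/5 (L(b) = ((-12 + 3*(-1) + 6*(-1)²)*b²)/5 = ((-12 - 3 + 6*1)*b²)/5 = ((-12 - 3 + 6)*b²)/5 = (-9*b²)/5 = -9*b²/5)
1563410/L(-2171) = 1563410/((-9/5*(-2171)²)) = 1563410/((-9/5*4713241)) = 1563410/(-42419169/5) = 1563410*(-5/42419169) = -7817050/42419169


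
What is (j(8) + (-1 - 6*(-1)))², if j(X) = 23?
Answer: 784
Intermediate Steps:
(j(8) + (-1 - 6*(-1)))² = (23 + (-1 - 6*(-1)))² = (23 + (-1 + 6))² = (23 + 5)² = 28² = 784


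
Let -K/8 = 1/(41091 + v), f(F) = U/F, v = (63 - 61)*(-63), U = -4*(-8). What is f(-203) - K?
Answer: -1309256/8315895 ≈ -0.15744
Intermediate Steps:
U = 32
v = -126 (v = 2*(-63) = -126)
f(F) = 32/F
K = -8/40965 (K = -8/(41091 - 126) = -8/40965 ≈ -0.00019529)
f(-203) - K = 32/(-203) - 1*(-8/40965) = 32*(-1/203) + 8/40965 = -32/203 + 8/40965 = -1309256/8315895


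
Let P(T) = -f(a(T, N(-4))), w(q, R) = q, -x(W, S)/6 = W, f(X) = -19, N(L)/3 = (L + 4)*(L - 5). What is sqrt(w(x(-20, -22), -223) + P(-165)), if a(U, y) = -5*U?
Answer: sqrt(139) ≈ 11.790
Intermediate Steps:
N(L) = 3*(-5 + L)*(4 + L) (N(L) = 3*((L + 4)*(L - 5)) = 3*((4 + L)*(-5 + L)) = 3*((-5 + L)*(4 + L)) = 3*(-5 + L)*(4 + L))
x(W, S) = -6*W
P(T) = 19 (P(T) = -1*(-19) = 19)
sqrt(w(x(-20, -22), -223) + P(-165)) = sqrt(-6*(-20) + 19) = sqrt(120 + 19) = sqrt(139)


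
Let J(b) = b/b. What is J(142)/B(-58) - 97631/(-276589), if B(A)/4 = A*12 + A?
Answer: 294178507/834192424 ≈ 0.35265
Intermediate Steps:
J(b) = 1
B(A) = 52*A (B(A) = 4*(A*12 + A) = 4*(12*A + A) = 4*(13*A) = 52*A)
J(142)/B(-58) - 97631/(-276589) = 1/(52*(-58)) - 97631/(-276589) = 1/(-3016) - 97631*(-1/276589) = 1*(-1/3016) + 97631/276589 = -1/3016 + 97631/276589 = 294178507/834192424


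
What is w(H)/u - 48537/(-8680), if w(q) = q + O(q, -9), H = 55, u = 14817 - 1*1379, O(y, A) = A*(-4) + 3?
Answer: 326528063/58320920 ≈ 5.5988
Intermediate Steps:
O(y, A) = 3 - 4*A (O(y, A) = -4*A + 3 = 3 - 4*A)
u = 13438 (u = 14817 - 1379 = 13438)
w(q) = 39 + q (w(q) = q + (3 - 4*(-9)) = q + (3 + 36) = q + 39 = 39 + q)
w(H)/u - 48537/(-8680) = (39 + 55)/13438 - 48537/(-8680) = 94*(1/13438) - 48537*(-1/8680) = 47/6719 + 48537/8680 = 326528063/58320920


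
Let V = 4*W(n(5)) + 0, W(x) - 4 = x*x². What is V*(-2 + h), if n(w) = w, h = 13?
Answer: 5676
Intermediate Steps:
W(x) = 4 + x³ (W(x) = 4 + x*x² = 4 + x³)
V = 516 (V = 4*(4 + 5³) + 0 = 4*(4 + 125) + 0 = 4*129 + 0 = 516 + 0 = 516)
V*(-2 + h) = 516*(-2 + 13) = 516*11 = 5676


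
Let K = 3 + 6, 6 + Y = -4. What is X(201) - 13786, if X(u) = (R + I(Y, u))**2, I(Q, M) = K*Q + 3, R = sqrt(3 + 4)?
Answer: -13786 + (87 - sqrt(7))**2 ≈ -6670.4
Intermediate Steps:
R = sqrt(7) ≈ 2.6458
Y = -10 (Y = -6 - 4 = -10)
K = 9
I(Q, M) = 3 + 9*Q (I(Q, M) = 9*Q + 3 = 3 + 9*Q)
X(u) = (-87 + sqrt(7))**2 (X(u) = (sqrt(7) + (3 + 9*(-10)))**2 = (sqrt(7) + (3 - 90))**2 = (sqrt(7) - 87)**2 = (-87 + sqrt(7))**2)
X(201) - 13786 = (87 - sqrt(7))**2 - 13786 = -13786 + (87 - sqrt(7))**2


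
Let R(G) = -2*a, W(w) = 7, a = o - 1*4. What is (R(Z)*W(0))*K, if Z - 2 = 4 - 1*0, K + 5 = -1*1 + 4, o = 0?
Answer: -112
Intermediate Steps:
a = -4 (a = 0 - 1*4 = 0 - 4 = -4)
K = -2 (K = -5 + (-1*1 + 4) = -5 + (-1 + 4) = -5 + 3 = -2)
Z = 6 (Z = 2 + (4 - 1*0) = 2 + (4 + 0) = 2 + 4 = 6)
R(G) = 8 (R(G) = -2*(-4) = 8)
(R(Z)*W(0))*K = (8*7)*(-2) = 56*(-2) = -112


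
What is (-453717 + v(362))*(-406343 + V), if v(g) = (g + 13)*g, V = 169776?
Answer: 75220499289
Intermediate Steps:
v(g) = g*(13 + g) (v(g) = (13 + g)*g = g*(13 + g))
(-453717 + v(362))*(-406343 + V) = (-453717 + 362*(13 + 362))*(-406343 + 169776) = (-453717 + 362*375)*(-236567) = (-453717 + 135750)*(-236567) = -317967*(-236567) = 75220499289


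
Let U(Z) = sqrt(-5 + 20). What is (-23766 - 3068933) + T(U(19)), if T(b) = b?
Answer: -3092699 + sqrt(15) ≈ -3.0927e+6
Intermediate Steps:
U(Z) = sqrt(15)
(-23766 - 3068933) + T(U(19)) = (-23766 - 3068933) + sqrt(15) = -3092699 + sqrt(15)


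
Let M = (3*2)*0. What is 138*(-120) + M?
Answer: -16560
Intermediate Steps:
M = 0 (M = 6*0 = 0)
138*(-120) + M = 138*(-120) + 0 = -16560 + 0 = -16560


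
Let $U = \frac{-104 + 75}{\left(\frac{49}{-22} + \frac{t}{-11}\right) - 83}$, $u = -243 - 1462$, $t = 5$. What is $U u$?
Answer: $- \frac{7502}{13} \approx -577.08$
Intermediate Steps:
$u = -1705$
$U = \frac{22}{65}$ ($U = \frac{-104 + 75}{\left(\frac{49}{-22} + \frac{5}{-11}\right) - 83} = - \frac{29}{\left(49 \left(- \frac{1}{22}\right) + 5 \left(- \frac{1}{11}\right)\right) - 83} = - \frac{29}{\left(- \frac{49}{22} - \frac{5}{11}\right) - 83} = - \frac{29}{- \frac{59}{22} - 83} = - \frac{29}{- \frac{1885}{22}} = \left(-29\right) \left(- \frac{22}{1885}\right) = \frac{22}{65} \approx 0.33846$)
$U u = \frac{22}{65} \left(-1705\right) = - \frac{7502}{13}$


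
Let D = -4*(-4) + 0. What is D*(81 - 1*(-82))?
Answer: 2608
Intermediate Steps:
D = 16 (D = 16 + 0 = 16)
D*(81 - 1*(-82)) = 16*(81 - 1*(-82)) = 16*(81 + 82) = 16*163 = 2608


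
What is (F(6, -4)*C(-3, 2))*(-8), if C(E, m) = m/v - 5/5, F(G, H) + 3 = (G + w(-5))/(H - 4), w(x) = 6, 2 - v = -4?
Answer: -24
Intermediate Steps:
v = 6 (v = 2 - 1*(-4) = 2 + 4 = 6)
F(G, H) = -3 + (6 + G)/(-4 + H) (F(G, H) = -3 + (G + 6)/(H - 4) = -3 + (6 + G)/(-4 + H))
C(E, m) = -1 + m/6 (C(E, m) = m/6 - 5/5 = m*(⅙) - 5*⅕ = m/6 - 1 = -1 + m/6)
(F(6, -4)*C(-3, 2))*(-8) = (((18 + 6 - 3*(-4))/(-4 - 4))*(-1 + (⅙)*2))*(-8) = (((18 + 6 + 12)/(-8))*(-1 + ⅓))*(-8) = (-⅛*36*(-⅔))*(-8) = -9/2*(-⅔)*(-8) = 3*(-8) = -24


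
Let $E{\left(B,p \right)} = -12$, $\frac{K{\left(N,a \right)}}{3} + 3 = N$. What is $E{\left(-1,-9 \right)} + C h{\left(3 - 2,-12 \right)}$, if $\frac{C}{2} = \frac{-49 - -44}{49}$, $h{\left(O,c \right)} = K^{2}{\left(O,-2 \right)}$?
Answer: $- \frac{948}{49} \approx -19.347$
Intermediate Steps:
$K{\left(N,a \right)} = -9 + 3 N$
$h{\left(O,c \right)} = \left(-9 + 3 O\right)^{2}$
$C = - \frac{10}{49}$ ($C = 2 \frac{-49 - -44}{49} = 2 \left(-49 + 44\right) \frac{1}{49} = 2 \left(\left(-5\right) \frac{1}{49}\right) = 2 \left(- \frac{5}{49}\right) = - \frac{10}{49} \approx -0.20408$)
$E{\left(-1,-9 \right)} + C h{\left(3 - 2,-12 \right)} = -12 - \frac{10 \cdot 9 \left(-3 + \left(3 - 2\right)\right)^{2}}{49} = -12 - \frac{10 \cdot 9 \left(-3 + 1\right)^{2}}{49} = -12 - \frac{10 \cdot 9 \left(-2\right)^{2}}{49} = -12 - \frac{10 \cdot 9 \cdot 4}{49} = -12 - \frac{360}{49} = - \frac{948}{49}$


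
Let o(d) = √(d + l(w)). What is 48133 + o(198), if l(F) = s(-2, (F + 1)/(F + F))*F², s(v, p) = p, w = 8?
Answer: 48133 + 3*√26 ≈ 48148.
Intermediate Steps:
l(F) = F*(1 + F)/2 (l(F) = ((F + 1)/(F + F))*F² = ((1 + F)/((2*F)))*F² = ((1 + F)*(1/(2*F)))*F² = ((1 + F)/(2*F))*F² = F*(1 + F)/2)
o(d) = √(36 + d) (o(d) = √(d + (½)*8*(1 + 8)) = √(d + (½)*8*9) = √(d + 36) = √(36 + d))
48133 + o(198) = 48133 + √(36 + 198) = 48133 + √234 = 48133 + 3*√26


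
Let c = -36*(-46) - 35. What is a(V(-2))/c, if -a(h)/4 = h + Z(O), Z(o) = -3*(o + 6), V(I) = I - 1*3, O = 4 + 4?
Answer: 188/1621 ≈ 0.11598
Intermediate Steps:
O = 8
V(I) = -3 + I (V(I) = I - 3 = -3 + I)
Z(o) = -18 - 3*o (Z(o) = -3*(6 + o) = -18 - 3*o)
a(h) = 168 - 4*h (a(h) = -4*(h + (-18 - 3*8)) = -4*(h + (-18 - 24)) = -4*(h - 42) = -4*(-42 + h) = 168 - 4*h)
c = 1621 (c = 1656 - 35 = 1621)
a(V(-2))/c = (168 - 4*(-3 - 2))/1621 = (168 - 4*(-5))*(1/1621) = (168 + 20)*(1/1621) = 188*(1/1621) = 188/1621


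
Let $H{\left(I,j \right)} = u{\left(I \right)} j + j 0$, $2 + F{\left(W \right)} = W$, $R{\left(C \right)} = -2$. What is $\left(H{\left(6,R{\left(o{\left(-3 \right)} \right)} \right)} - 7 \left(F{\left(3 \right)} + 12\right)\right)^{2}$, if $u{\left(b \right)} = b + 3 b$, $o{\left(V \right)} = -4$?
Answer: $19321$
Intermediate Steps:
$F{\left(W \right)} = -2 + W$
$u{\left(b \right)} = 4 b$
$H{\left(I,j \right)} = 4 I j$ ($H{\left(I,j \right)} = 4 I j + j 0 = 4 I j + 0 = 4 I j$)
$\left(H{\left(6,R{\left(o{\left(-3 \right)} \right)} \right)} - 7 \left(F{\left(3 \right)} + 12\right)\right)^{2} = \left(4 \cdot 6 \left(-2\right) - 7 \left(\left(-2 + 3\right) + 12\right)\right)^{2} = \left(-48 - 7 \left(1 + 12\right)\right)^{2} = \left(-48 - 91\right)^{2} = \left(-139\right)^{2} = 19321$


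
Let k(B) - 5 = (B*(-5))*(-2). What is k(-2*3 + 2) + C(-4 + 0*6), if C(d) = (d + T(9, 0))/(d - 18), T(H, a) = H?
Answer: -775/22 ≈ -35.227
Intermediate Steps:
C(d) = (9 + d)/(-18 + d) (C(d) = (d + 9)/(d - 18) = (9 + d)/(-18 + d))
k(B) = 5 + 10*B (k(B) = 5 + (B*(-5))*(-2) = 5 - 5*B*(-2) = 5 + 10*B)
k(-2*3 + 2) + C(-4 + 0*6) = (5 + 10*(-2*3 + 2)) + (9 + (-4 + 0*6))/(-18 + (-4 + 0*6)) = (5 + 10*(-6 + 2)) + (9 + (-4 + 0))/(-18 + (-4 + 0)) = (5 + 10*(-4)) + (9 - 4)/(-18 - 4) = (5 - 40) + 5/(-22) = -35 - 1/22*5 = -35 - 5/22 = -775/22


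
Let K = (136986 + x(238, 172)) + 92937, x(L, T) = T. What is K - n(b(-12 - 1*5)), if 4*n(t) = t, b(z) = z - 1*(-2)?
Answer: 920395/4 ≈ 2.3010e+5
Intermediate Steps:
b(z) = 2 + z (b(z) = z + 2 = 2 + z)
n(t) = t/4
K = 230095 (K = (136986 + 172) + 92937 = 137158 + 92937 = 230095)
K - n(b(-12 - 1*5)) = 230095 - (2 + (-12 - 1*5))/4 = 230095 - (2 + (-12 - 5))/4 = 230095 - (2 - 17)/4 = 230095 - (-15)/4 = 230095 - 1*(-15/4) = 230095 + 15/4 = 920395/4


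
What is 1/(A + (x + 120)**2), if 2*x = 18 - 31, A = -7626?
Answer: 4/21025 ≈ 0.00019025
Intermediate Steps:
x = -13/2 (x = (18 - 31)/2 = (1/2)*(-13) = -13/2 ≈ -6.5000)
1/(A + (x + 120)**2) = 1/(-7626 + (-13/2 + 120)**2) = 1/(-7626 + (227/2)**2) = 1/(-7626 + 51529/4) = 1/(21025/4) = 4/21025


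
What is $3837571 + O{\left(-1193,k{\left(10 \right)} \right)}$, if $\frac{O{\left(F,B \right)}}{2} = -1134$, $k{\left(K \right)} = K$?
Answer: $3835303$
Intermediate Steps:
$O{\left(F,B \right)} = -2268$ ($O{\left(F,B \right)} = 2 \left(-1134\right) = -2268$)
$3837571 + O{\left(-1193,k{\left(10 \right)} \right)} = 3837571 - 2268 = 3835303$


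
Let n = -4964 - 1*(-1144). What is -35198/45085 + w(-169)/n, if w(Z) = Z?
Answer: -25367399/34444940 ≈ -0.73646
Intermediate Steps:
n = -3820 (n = -4964 + 1144 = -3820)
-35198/45085 + w(-169)/n = -35198/45085 - 169/(-3820) = -35198*1/45085 - 169*(-1/3820) = -35198/45085 + 169/3820 = -25367399/34444940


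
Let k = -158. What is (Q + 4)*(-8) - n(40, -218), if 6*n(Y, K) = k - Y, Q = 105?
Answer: -839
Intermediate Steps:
n(Y, K) = -79/3 - Y/6 (n(Y, K) = (-158 - Y)/6 = -79/3 - Y/6)
(Q + 4)*(-8) - n(40, -218) = (105 + 4)*(-8) - (-79/3 - ⅙*40) = 109*(-8) - (-79/3 - 20/3) = -872 - 1*(-33) = -872 + 33 = -839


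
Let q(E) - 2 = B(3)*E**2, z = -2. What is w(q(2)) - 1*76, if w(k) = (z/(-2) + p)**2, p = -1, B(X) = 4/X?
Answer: -76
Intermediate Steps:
q(E) = 2 + 4*E**2/3 (q(E) = 2 + (4/3)*E**2 = 2 + (4*(1/3))*E**2 = 2 + 4*E**2/3)
w(k) = 0 (w(k) = (-2/(-2) - 1)**2 = (-2*(-1/2) - 1)**2 = (1 - 1)**2 = 0**2 = 0)
w(q(2)) - 1*76 = 0 - 1*76 = 0 - 76 = -76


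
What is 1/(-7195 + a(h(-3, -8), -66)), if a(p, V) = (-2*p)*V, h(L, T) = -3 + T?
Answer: -1/8647 ≈ -0.00011565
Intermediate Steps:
a(p, V) = -2*V*p
1/(-7195 + a(h(-3, -8), -66)) = 1/(-7195 - 2*(-66)*(-3 - 8)) = 1/(-7195 - 2*(-66)*(-11)) = 1/(-7195 - 1452) = 1/(-8647) = -1/8647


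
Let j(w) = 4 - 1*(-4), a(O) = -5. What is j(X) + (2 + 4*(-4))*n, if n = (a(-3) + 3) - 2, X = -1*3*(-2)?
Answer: 64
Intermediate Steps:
X = 6 (X = -3*(-2) = 6)
j(w) = 8 (j(w) = 4 + 4 = 8)
n = -4 (n = (-5 + 3) - 2 = -2 - 2 = -4)
j(X) + (2 + 4*(-4))*n = 8 + (2 + 4*(-4))*(-4) = 8 + (2 - 16)*(-4) = 8 - 14*(-4) = 8 + 56 = 64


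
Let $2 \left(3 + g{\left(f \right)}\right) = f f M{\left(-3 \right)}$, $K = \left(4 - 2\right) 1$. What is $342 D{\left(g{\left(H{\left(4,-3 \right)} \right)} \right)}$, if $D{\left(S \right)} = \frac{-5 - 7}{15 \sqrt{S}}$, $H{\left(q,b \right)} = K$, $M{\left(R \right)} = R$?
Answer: $\frac{456 i}{5} \approx 91.2 i$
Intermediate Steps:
$K = 2$ ($K = 2 \cdot 1 = 2$)
$H{\left(q,b \right)} = 2$
$g{\left(f \right)} = -3 - \frac{3 f^{2}}{2}$ ($g{\left(f \right)} = -3 + \frac{f f \left(-3\right)}{2} = -3 + \frac{f^{2} \left(-3\right)}{2} = -3 + \frac{\left(-3\right) f^{2}}{2} = -3 - \frac{3 f^{2}}{2}$)
$D{\left(S \right)} = - \frac{4}{5 \sqrt{S}}$ ($D{\left(S \right)} = - 12 \frac{1}{15 \sqrt{S}} = - \frac{4}{5 \sqrt{S}}$)
$342 D{\left(g{\left(H{\left(4,-3 \right)} \right)} \right)} = 342 \left(- \frac{4}{5 \sqrt{-3 - \frac{3 \cdot 2^{2}}{2}}}\right) = 342 \left(- \frac{4}{5 \sqrt{-3 - 6}}\right) = 342 \left(- \frac{4}{5 \cdot 3 i}\right) = 342 \left(- \frac{4 \left(- \frac{i}{3}\right)}{5}\right) = 342 \frac{4 i}{15} = \frac{456 i}{5}$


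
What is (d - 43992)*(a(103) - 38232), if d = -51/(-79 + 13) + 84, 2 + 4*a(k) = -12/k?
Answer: 691617950369/412 ≈ 1.6787e+9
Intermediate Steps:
a(k) = -½ - 3/k (a(k) = -½ + (-12/k)/4 = -½ - 3/k)
d = 1865/22 (d = -51/(-66) + 84 = -51*(-1/66) + 84 = 17/22 + 84 = 1865/22 ≈ 84.773)
(d - 43992)*(a(103) - 38232) = (1865/22 - 43992)*((½)*(-6 - 1*103)/103 - 38232) = -965959*((½)*(1/103)*(-6 - 103) - 38232)/22 = -965959*((½)*(1/103)*(-109) - 38232)/22 = -965959*(-109/206 - 38232)/22 = -965959/22*(-7875901/206) = 691617950369/412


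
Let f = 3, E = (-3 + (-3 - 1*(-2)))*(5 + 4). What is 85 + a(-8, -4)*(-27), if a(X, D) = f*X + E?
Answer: 1705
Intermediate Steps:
E = -36 (E = (-3 + (-3 + 2))*9 = (-3 - 1)*9 = -4*9 = -36)
a(X, D) = -36 + 3*X (a(X, D) = 3*X - 36 = -36 + 3*X)
85 + a(-8, -4)*(-27) = 85 + (-36 + 3*(-8))*(-27) = 85 + (-36 - 24)*(-27) = 85 - 60*(-27) = 85 + 1620 = 1705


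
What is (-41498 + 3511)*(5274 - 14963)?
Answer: 368056043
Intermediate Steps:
(-41498 + 3511)*(5274 - 14963) = -37987*(-9689) = 368056043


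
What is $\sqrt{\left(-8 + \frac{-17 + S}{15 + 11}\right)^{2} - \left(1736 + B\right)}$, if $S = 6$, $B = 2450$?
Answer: $\frac{5 i \sqrt{111271}}{26} \approx 64.149 i$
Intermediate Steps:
$\sqrt{\left(-8 + \frac{-17 + S}{15 + 11}\right)^{2} - \left(1736 + B\right)} = \sqrt{\left(-8 + \frac{-17 + 6}{15 + 11}\right)^{2} - 4186} = \sqrt{\left(-8 - \frac{11}{26}\right)^{2} - 4186} = \sqrt{\left(- \frac{219}{26}\right)^{2} - 4186} = \sqrt{\frac{47961}{676} - 4186} = \sqrt{- \frac{2781775}{676}} = \frac{5 i \sqrt{111271}}{26}$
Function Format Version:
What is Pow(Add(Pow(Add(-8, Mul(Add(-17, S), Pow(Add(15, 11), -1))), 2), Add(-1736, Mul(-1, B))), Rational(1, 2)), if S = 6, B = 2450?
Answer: Mul(Rational(5, 26), I, Pow(111271, Rational(1, 2))) ≈ Mul(64.149, I)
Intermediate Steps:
Pow(Add(Pow(Add(-8, Mul(Add(-17, S), Pow(Add(15, 11), -1))), 2), Add(-1736, Mul(-1, B))), Rational(1, 2)) = Pow(Add(Pow(Add(-8, Mul(Add(-17, 6), Pow(Add(15, 11), -1))), 2), Add(-1736, Mul(-1, 2450))), Rational(1, 2)) = Pow(Add(Pow(Add(-8, Mul(-11, Pow(26, -1))), 2), Add(-1736, -2450)), Rational(1, 2)) = Pow(Add(Pow(Add(-8, Mul(-11, Rational(1, 26))), 2), -4186), Rational(1, 2)) = Pow(Add(Pow(Add(-8, Rational(-11, 26)), 2), -4186), Rational(1, 2)) = Pow(Add(Pow(Rational(-219, 26), 2), -4186), Rational(1, 2)) = Pow(Add(Rational(47961, 676), -4186), Rational(1, 2)) = Pow(Rational(-2781775, 676), Rational(1, 2)) = Mul(Rational(5, 26), I, Pow(111271, Rational(1, 2)))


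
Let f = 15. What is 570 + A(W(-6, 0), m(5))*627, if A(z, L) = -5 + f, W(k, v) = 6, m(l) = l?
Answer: 6840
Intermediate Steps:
A(z, L) = 10 (A(z, L) = -5 + 15 = 10)
570 + A(W(-6, 0), m(5))*627 = 570 + 10*627 = 570 + 6270 = 6840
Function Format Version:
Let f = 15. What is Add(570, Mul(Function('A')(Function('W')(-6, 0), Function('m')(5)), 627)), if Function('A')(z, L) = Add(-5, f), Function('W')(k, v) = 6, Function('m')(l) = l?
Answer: 6840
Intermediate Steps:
Function('A')(z, L) = 10 (Function('A')(z, L) = Add(-5, 15) = 10)
Add(570, Mul(Function('A')(Function('W')(-6, 0), Function('m')(5)), 627)) = Add(570, Mul(10, 627)) = Add(570, 6270) = 6840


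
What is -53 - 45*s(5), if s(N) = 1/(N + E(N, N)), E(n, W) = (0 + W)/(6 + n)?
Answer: -245/4 ≈ -61.250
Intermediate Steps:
E(n, W) = W/(6 + n)
s(N) = 1/(N + N/(6 + N))
-53 - 45*s(5) = -53 - 45*(6 + 5)/(5*(7 + 5)) = -53 - 9*11/12 = -53 - 45*11/60 = -53 - 33/4 = -245/4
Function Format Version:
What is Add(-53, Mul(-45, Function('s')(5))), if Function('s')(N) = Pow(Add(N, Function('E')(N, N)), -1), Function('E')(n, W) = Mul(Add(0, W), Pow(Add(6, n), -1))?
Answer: Rational(-245, 4) ≈ -61.250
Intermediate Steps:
Function('E')(n, W) = Mul(W, Pow(Add(6, n), -1))
Function('s')(N) = Pow(Add(N, Mul(N, Pow(Add(6, N), -1))), -1)
Add(-53, Mul(-45, Function('s')(5))) = Add(-53, Mul(-45, Mul(Pow(5, -1), Pow(Add(7, 5), -1), Add(6, 5)))) = Add(-53, Mul(-45, Mul(Rational(1, 5), Pow(12, -1), 11))) = Add(-53, Mul(-45, Mul(Rational(1, 5), Rational(1, 12), 11))) = Add(-53, Mul(-45, Rational(11, 60))) = Add(-53, Rational(-33, 4)) = Rational(-245, 4)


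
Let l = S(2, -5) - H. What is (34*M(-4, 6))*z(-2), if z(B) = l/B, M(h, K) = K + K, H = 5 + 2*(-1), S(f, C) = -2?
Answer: 1020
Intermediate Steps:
H = 3 (H = 5 - 2 = 3)
M(h, K) = 2*K
l = -5 (l = -2 - 1*3 = -2 - 3 = -5)
z(B) = -5/B
(34*M(-4, 6))*z(-2) = (34*(2*6))*(-5/(-2)) = (34*12)*(-5*(-½)) = 408*(5/2) = 1020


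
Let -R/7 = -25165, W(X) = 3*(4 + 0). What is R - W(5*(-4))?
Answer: 176143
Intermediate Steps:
W(X) = 12 (W(X) = 3*4 = 12)
R = 176155 (R = -7*(-25165) = 176155)
R - W(5*(-4)) = 176155 - 1*12 = 176155 - 12 = 176143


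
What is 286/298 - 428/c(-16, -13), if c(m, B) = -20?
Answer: 16658/745 ≈ 22.360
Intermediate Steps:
286/298 - 428/c(-16, -13) = 286/298 - 428/(-20) = 286*(1/298) - 428*(-1/20) = 143/149 + 107/5 = 16658/745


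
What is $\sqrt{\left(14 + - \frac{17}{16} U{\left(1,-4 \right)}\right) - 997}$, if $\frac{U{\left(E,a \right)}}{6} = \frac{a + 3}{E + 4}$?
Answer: $\frac{i \sqrt{392690}}{20} \approx 31.332 i$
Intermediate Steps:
$U{\left(E,a \right)} = \frac{6 \left(3 + a\right)}{4 + E}$ ($U{\left(E,a \right)} = 6 \frac{a + 3}{E + 4} = 6 \frac{3 + a}{4 + E} = \frac{6 \left(3 + a\right)}{4 + E}$)
$\sqrt{\left(14 + - \frac{17}{16} U{\left(1,-4 \right)}\right) - 997} = \sqrt{\left(14 + - \frac{17}{16} \frac{6 \left(3 - 4\right)}{4 + 1}\right) - 997} = \sqrt{\left(14 + \left(-17\right) \frac{1}{16} \cdot 6 \cdot \frac{1}{5} \left(-1\right)\right) - 997} = \sqrt{\left(14 - \frac{17 \cdot 6 \cdot \frac{1}{5} \left(-1\right)}{16}\right) - 997} = \sqrt{\left(14 - - \frac{51}{40}\right) - 997} = \sqrt{\left(14 + \frac{51}{40}\right) - 997} = \sqrt{\frac{611}{40} - 997} = \sqrt{- \frac{39269}{40}} = \frac{i \sqrt{392690}}{20}$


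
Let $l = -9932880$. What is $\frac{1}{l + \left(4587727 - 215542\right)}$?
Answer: $- \frac{1}{5560695} \approx -1.7983 \cdot 10^{-7}$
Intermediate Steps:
$\frac{1}{l + \left(4587727 - 215542\right)} = \frac{1}{-9932880 + \left(4587727 - 215542\right)} = \frac{1}{-9932880 + 4372185} = \frac{1}{-5560695} = - \frac{1}{5560695}$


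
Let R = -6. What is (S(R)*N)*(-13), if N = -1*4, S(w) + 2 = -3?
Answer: -260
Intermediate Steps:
S(w) = -5 (S(w) = -2 - 3 = -5)
N = -4
(S(R)*N)*(-13) = -5*(-4)*(-13) = 20*(-13) = -260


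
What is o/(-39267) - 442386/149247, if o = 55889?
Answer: -408133915/93023523 ≈ -4.3874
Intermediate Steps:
o/(-39267) - 442386/149247 = 55889/(-39267) - 442386/149247 = 55889*(-1/39267) - 442386*1/149247 = -55889/39267 - 7022/2369 = -408133915/93023523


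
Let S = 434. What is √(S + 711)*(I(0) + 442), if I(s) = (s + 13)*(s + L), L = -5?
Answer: 377*√1145 ≈ 12757.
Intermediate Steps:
I(s) = (-5 + s)*(13 + s) (I(s) = (s + 13)*(s - 5) = (13 + s)*(-5 + s) = (-5 + s)*(13 + s))
√(S + 711)*(I(0) + 442) = √(434 + 711)*((-65 + 0² + 8*0) + 442) = √1145*((-65 + 0 + 0) + 442) = √1145*(-65 + 442) = √1145*377 = 377*√1145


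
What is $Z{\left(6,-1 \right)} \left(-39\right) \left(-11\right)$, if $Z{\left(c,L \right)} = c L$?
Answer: $-2574$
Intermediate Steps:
$Z{\left(c,L \right)} = L c$
$Z{\left(6,-1 \right)} \left(-39\right) \left(-11\right) = \left(-1\right) 6 \left(-39\right) \left(-11\right) = \left(-6\right) \left(-39\right) \left(-11\right) = 234 \left(-11\right) = -2574$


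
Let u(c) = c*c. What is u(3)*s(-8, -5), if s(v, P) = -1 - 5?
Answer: -54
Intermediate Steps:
u(c) = c²
s(v, P) = -6
u(3)*s(-8, -5) = 3²*(-6) = 9*(-6) = -54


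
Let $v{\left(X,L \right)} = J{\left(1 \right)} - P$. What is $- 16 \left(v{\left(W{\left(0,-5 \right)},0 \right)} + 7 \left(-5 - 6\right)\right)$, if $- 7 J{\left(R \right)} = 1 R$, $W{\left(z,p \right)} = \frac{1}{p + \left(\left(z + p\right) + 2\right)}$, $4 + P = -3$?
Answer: $\frac{7856}{7} \approx 1122.3$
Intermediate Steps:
$P = -7$ ($P = -4 - 3 = -7$)
$W{\left(z,p \right)} = \frac{1}{2 + z + 2 p}$ ($W{\left(z,p \right)} = \frac{1}{p + \left(\left(p + z\right) + 2\right)} = \frac{1}{p + \left(2 + p + z\right)} = \frac{1}{2 + z + 2 p}$)
$J{\left(R \right)} = - \frac{R}{7}$ ($J{\left(R \right)} = - \frac{1 R}{7} = - \frac{R}{7}$)
$v{\left(X,L \right)} = \frac{48}{7}$ ($v{\left(X,L \right)} = \left(- \frac{1}{7}\right) 1 - -7 = - \frac{1}{7} + 7 = \frac{48}{7}$)
$- 16 \left(v{\left(W{\left(0,-5 \right)},0 \right)} + 7 \left(-5 - 6\right)\right) = - 16 \left(\frac{48}{7} + 7 \left(-5 - 6\right)\right) = - 16 \left(\frac{48}{7} + 7 \left(-11\right)\right) = - 16 \left(\frac{48}{7} - 77\right) = \left(-16\right) \left(- \frac{491}{7}\right) = \frac{7856}{7}$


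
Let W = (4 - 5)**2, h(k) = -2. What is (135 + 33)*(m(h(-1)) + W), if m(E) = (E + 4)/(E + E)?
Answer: 84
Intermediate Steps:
W = 1 (W = (-1)**2 = 1)
m(E) = (4 + E)/(2*E) (m(E) = (4 + E)/((2*E)) = (4 + E)*(1/(2*E)) = (4 + E)/(2*E))
(135 + 33)*(m(h(-1)) + W) = (135 + 33)*((1/2)*(4 - 2)/(-2) + 1) = 168*((1/2)*(-1/2)*2 + 1) = 168*(-1/2 + 1) = 168*(1/2) = 84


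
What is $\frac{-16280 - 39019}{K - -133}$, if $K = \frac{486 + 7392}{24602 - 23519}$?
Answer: $- \frac{19962939}{50639} \approx -394.22$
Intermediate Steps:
$K = \frac{2626}{361}$ ($K = \frac{7878}{1083} = 7878 \cdot \frac{1}{1083} = \frac{2626}{361} \approx 7.2742$)
$\frac{-16280 - 39019}{K - -133} = \frac{-16280 - 39019}{\frac{2626}{361} - -133} = - \frac{55299}{\frac{2626}{361} + \left(-22449 + 22582\right)} = - \frac{55299}{\frac{2626}{361} + 133} = - \frac{55299}{\frac{50639}{361}} = \left(-55299\right) \frac{361}{50639} = - \frac{19962939}{50639}$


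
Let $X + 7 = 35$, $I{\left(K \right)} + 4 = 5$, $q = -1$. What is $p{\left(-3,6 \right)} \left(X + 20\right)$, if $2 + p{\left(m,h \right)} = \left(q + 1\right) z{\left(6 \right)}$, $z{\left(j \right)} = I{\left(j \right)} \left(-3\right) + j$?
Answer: $-96$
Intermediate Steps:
$I{\left(K \right)} = 1$ ($I{\left(K \right)} = -4 + 5 = 1$)
$X = 28$ ($X = -7 + 35 = 28$)
$z{\left(j \right)} = -3 + j$ ($z{\left(j \right)} = 1 \left(-3\right) + j = -3 + j$)
$p{\left(m,h \right)} = -2$ ($p{\left(m,h \right)} = -2 + \left(-1 + 1\right) \left(-3 + 6\right) = -2 + 0 \cdot 3 = -2 + 0 = -2$)
$p{\left(-3,6 \right)} \left(X + 20\right) = - 2 \left(28 + 20\right) = \left(-2\right) 48 = -96$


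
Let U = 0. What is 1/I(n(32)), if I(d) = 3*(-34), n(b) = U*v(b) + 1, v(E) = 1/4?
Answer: -1/102 ≈ -0.0098039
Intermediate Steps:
v(E) = ¼
n(b) = 1 (n(b) = 0*(¼) + 1 = 0 + 1 = 1)
I(d) = -102
1/I(n(32)) = 1/(-102) = -1/102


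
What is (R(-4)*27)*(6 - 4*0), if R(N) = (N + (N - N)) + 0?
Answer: -648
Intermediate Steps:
R(N) = N (R(N) = (N + 0) + 0 = N + 0 = N)
(R(-4)*27)*(6 - 4*0) = (-4*27)*(6 - 4*0) = -108*(6 + 0) = -108*6 = -648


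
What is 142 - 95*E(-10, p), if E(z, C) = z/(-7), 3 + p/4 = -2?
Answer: 44/7 ≈ 6.2857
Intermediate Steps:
p = -20 (p = -12 + 4*(-2) = -12 - 8 = -20)
E(z, C) = -z/7 (E(z, C) = z*(-⅐) = -z/7)
142 - 95*E(-10, p) = 142 - (-95)*(-10)/7 = 142 - 95*10/7 = 142 - 950/7 = 44/7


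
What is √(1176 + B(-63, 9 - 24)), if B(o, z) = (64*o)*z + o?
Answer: 7*√1257 ≈ 248.18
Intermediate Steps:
B(o, z) = o + 64*o*z (B(o, z) = 64*o*z + o = o + 64*o*z)
√(1176 + B(-63, 9 - 24)) = √(1176 - 63*(1 + 64*(9 - 24))) = √(1176 - 63*(1 + 64*(-15))) = √(1176 - 63*(1 - 960)) = √(1176 - 63*(-959)) = √(1176 + 60417) = √61593 = 7*√1257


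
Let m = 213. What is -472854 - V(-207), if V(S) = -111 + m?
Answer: -472956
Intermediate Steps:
V(S) = 102 (V(S) = -111 + 213 = 102)
-472854 - V(-207) = -472854 - 1*102 = -472854 - 102 = -472956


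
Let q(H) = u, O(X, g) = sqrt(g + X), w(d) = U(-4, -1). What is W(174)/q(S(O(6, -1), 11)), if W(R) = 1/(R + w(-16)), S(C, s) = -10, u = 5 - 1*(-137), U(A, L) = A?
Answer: 1/24140 ≈ 4.1425e-5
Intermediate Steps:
w(d) = -4
O(X, g) = sqrt(X + g)
u = 142 (u = 5 + 137 = 142)
q(H) = 142
W(R) = 1/(-4 + R) (W(R) = 1/(R - 4) = 1/(-4 + R))
W(174)/q(S(O(6, -1), 11)) = 1/((-4 + 174)*142) = (1/142)/170 = (1/170)*(1/142) = 1/24140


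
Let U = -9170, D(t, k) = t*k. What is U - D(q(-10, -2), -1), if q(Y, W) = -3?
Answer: -9173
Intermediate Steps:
D(t, k) = k*t
U - D(q(-10, -2), -1) = -9170 - (-1)*(-3) = -9170 - 1*3 = -9170 - 3 = -9173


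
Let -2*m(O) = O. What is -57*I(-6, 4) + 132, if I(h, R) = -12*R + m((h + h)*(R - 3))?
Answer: 2526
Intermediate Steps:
m(O) = -O/2
I(h, R) = -12*R - h*(-3 + R) (I(h, R) = -12*R - (h + h)*(R - 3)/2 = -12*R - 2*h*(-3 + R)/2 = -12*R - h*(-3 + R))
-57*I(-6, 4) + 132 = -57*(-12*4 - 1*(-6)*(-3 + 4)) + 132 = -57*(-48 - 1*(-6)*1) + 132 = -57*(-48 + 6) + 132 = -57*(-42) + 132 = 2394 + 132 = 2526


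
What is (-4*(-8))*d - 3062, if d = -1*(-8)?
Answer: -2806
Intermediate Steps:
d = 8
(-4*(-8))*d - 3062 = -4*(-8)*8 - 3062 = 32*8 - 3062 = 256 - 3062 = -2806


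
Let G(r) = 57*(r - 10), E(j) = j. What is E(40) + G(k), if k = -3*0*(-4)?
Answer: -530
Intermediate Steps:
k = 0 (k = 0*(-4) = 0)
G(r) = -570 + 57*r (G(r) = 57*(-10 + r) = -570 + 57*r)
E(40) + G(k) = 40 + (-570 + 57*0) = 40 + (-570 + 0) = 40 - 570 = -530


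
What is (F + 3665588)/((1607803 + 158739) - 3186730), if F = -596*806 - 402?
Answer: -1592405/710094 ≈ -2.2425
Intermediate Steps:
F = -480778 (F = -480376 - 402 = -480778)
(F + 3665588)/((1607803 + 158739) - 3186730) = (-480778 + 3665588)/((1607803 + 158739) - 3186730) = 3184810/(1766542 - 3186730) = 3184810/(-1420188) = 3184810*(-1/1420188) = -1592405/710094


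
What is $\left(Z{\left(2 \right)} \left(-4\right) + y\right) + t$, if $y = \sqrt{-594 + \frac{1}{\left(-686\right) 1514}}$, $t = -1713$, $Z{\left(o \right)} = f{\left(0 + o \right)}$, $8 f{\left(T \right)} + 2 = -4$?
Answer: $-1710 + \frac{i \sqrt{3269116187323}}{74186} \approx -1710.0 + 24.372 i$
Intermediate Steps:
$f{\left(T \right)} = - \frac{3}{4}$ ($f{\left(T \right)} = - \frac{1}{4} + \frac{1}{8} \left(-4\right) = - \frac{1}{4} - \frac{1}{2} = - \frac{3}{4}$)
$Z{\left(o \right)} = - \frac{3}{4}$
$y = \frac{i \sqrt{3269116187323}}{74186}$ ($y = \sqrt{-594 - \frac{1}{1038604}} = \sqrt{- \frac{616930777}{1038604}} = \frac{i \sqrt{3269116187323}}{74186} \approx 24.372 i$)
$\left(Z{\left(2 \right)} \left(-4\right) + y\right) + t = \left(\left(- \frac{3}{4}\right) \left(-4\right) + \frac{i \sqrt{3269116187323}}{74186}\right) - 1713 = \left(3 + \frac{i \sqrt{3269116187323}}{74186}\right) - 1713 = -1710 + \frac{i \sqrt{3269116187323}}{74186}$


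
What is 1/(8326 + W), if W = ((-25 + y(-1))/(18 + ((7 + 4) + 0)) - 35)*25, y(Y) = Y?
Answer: 29/215429 ≈ 0.00013462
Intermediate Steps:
W = -26025/29 (W = ((-25 - 1)/(18 + ((7 + 4) + 0)) - 35)*25 = (-26/(18 + (11 + 0)) - 35)*25 = (-26/(18 + 11) - 35)*25 = (-26/29 - 35)*25 = -1041/29*25 = -26025/29 ≈ -897.41)
1/(8326 + W) = 1/(8326 - 26025/29) = 1/(215429/29) = 29/215429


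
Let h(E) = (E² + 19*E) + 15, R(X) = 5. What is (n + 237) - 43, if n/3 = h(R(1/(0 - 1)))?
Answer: 599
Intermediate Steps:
h(E) = 15 + E² + 19*E
n = 405 (n = 3*(15 + 5² + 19*5) = 3*(15 + 25 + 95) = 3*135 = 405)
(n + 237) - 43 = (405 + 237) - 43 = 642 - 43 = 599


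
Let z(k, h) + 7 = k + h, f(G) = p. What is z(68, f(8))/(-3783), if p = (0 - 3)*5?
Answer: -46/3783 ≈ -0.012160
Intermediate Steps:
p = -15 (p = -3*5 = -15)
f(G) = -15
z(k, h) = -7 + h + k (z(k, h) = -7 + (k + h) = -7 + (h + k) = -7 + h + k)
z(68, f(8))/(-3783) = (-7 - 15 + 68)/(-3783) = 46*(-1/3783) = -46/3783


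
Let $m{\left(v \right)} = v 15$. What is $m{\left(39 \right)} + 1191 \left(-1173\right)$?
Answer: $-1396458$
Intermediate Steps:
$m{\left(v \right)} = 15 v$
$m{\left(39 \right)} + 1191 \left(-1173\right) = 15 \cdot 39 + 1191 \left(-1173\right) = 585 - 1397043 = -1396458$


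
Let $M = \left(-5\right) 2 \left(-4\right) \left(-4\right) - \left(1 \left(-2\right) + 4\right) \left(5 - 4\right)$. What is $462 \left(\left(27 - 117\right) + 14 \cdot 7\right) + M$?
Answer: $3534$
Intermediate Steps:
$M = -162$ ($M = \left(-10\right) \left(-4\right) \left(-4\right) - \left(-2 + 4\right) 1 = 40 \left(-4\right) - 2 \cdot 1 = -160 - 2 = -162$)
$462 \left(\left(27 - 117\right) + 14 \cdot 7\right) + M = 462 \left(\left(27 - 117\right) + 14 \cdot 7\right) - 162 = 462 \left(-90 + 98\right) - 162 = 462 \cdot 8 - 162 = 3696 - 162 = 3534$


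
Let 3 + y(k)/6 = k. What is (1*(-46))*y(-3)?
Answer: 1656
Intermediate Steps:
y(k) = -18 + 6*k
(1*(-46))*y(-3) = (1*(-46))*(-18 + 6*(-3)) = -46*(-18 - 18) = -46*(-36) = 1656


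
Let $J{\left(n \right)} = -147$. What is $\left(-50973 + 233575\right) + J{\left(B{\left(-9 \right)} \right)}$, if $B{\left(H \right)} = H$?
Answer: $182455$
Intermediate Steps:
$\left(-50973 + 233575\right) + J{\left(B{\left(-9 \right)} \right)} = \left(-50973 + 233575\right) - 147 = 182602 - 147 = 182455$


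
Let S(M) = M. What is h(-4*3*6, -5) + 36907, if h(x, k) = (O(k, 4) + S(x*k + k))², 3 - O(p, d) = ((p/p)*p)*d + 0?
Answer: 179791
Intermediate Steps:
O(p, d) = 3 - d*p (O(p, d) = 3 - (((p/p)*p)*d + 0) = 3 - ((1*p)*d + 0) = 3 - (p*d + 0) = 3 - (d*p + 0) = 3 - d*p)
h(x, k) = (3 - 3*k + k*x)² (h(x, k) = ((3 - 1*4*k) + (x*k + k))² = ((3 - 4*k) + (k*x + k))² = ((3 - 4*k) + (k + k*x))² = (3 - 3*k + k*x)²)
h(-4*3*6, -5) + 36907 = (3 - 3*(-5) - 5*(-4*3)*6)² + 36907 = (3 + 15 - (-60)*6)² + 36907 = (3 + 15 - 5*(-72))² + 36907 = (3 + 15 + 360)² + 36907 = 378² + 36907 = 142884 + 36907 = 179791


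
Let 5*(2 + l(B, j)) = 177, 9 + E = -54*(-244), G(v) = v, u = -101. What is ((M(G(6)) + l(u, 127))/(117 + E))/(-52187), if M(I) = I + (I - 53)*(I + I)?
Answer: 2623/3466260540 ≈ 7.5672e-7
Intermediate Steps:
E = 13167 (E = -9 - 54*(-244) = -9 + 13176 = 13167)
l(B, j) = 167/5 (l(B, j) = -2 + (⅕)*177 = -2 + 177/5 = 167/5)
M(I) = I + 2*I*(-53 + I) (M(I) = I + (-53 + I)*(2*I) = I + 2*I*(-53 + I))
((M(G(6)) + l(u, 127))/(117 + E))/(-52187) = ((6*(-105 + 2*6) + 167/5)/(117 + 13167))/(-52187) = ((6*(-105 + 12) + 167/5)/13284)*(-1/52187) = ((6*(-93) + 167/5)*(1/13284))*(-1/52187) = ((-558 + 167/5)*(1/13284))*(-1/52187) = -2623/5*1/13284*(-1/52187) = -2623/66420*(-1/52187) = 2623/3466260540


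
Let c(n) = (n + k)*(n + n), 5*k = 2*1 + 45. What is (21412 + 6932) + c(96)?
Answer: 242904/5 ≈ 48581.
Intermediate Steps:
k = 47/5 (k = (2*1 + 45)/5 = (2 + 45)/5 = (⅕)*47 = 47/5 ≈ 9.4000)
c(n) = 2*n*(47/5 + n) (c(n) = (n + 47/5)*(n + n) = (47/5 + n)*(2*n) = 2*n*(47/5 + n))
(21412 + 6932) + c(96) = (21412 + 6932) + (⅖)*96*(47 + 5*96) = 28344 + (⅖)*96*(47 + 480) = 28344 + (⅖)*96*527 = 28344 + 101184/5 = 242904/5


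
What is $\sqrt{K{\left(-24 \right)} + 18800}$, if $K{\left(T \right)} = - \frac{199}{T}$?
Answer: $\frac{13 \sqrt{16026}}{12} \approx 137.14$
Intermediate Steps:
$\sqrt{K{\left(-24 \right)} + 18800} = \sqrt{- \frac{199}{-24} + 18800} = \sqrt{\left(-199\right) \left(- \frac{1}{24}\right) + 18800} = \sqrt{\frac{199}{24} + 18800} = \sqrt{\frac{451399}{24}} = \frac{13 \sqrt{16026}}{12}$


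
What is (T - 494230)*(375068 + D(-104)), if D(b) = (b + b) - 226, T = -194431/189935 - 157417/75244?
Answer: -101775339290194565931/549671890 ≈ -1.8516e+11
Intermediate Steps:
T = -3425289543/1099343780 (T = -194431*1/189935 - 157417*1/75244 = -194431/189935 - 12109/5788 = -3425289543/1099343780 ≈ -3.1158)
D(b) = -226 + 2*b (D(b) = 2*b - 226 = -226 + 2*b)
(T - 494230)*(375068 + D(-104)) = (-3425289543/1099343780 - 494230)*(375068 + (-226 + 2*(-104))) = -543332101678943*(375068 + (-226 - 208))/1099343780 = -543332101678943*(375068 - 434)/1099343780 = -543332101678943/1099343780*374634 = -101775339290194565931/549671890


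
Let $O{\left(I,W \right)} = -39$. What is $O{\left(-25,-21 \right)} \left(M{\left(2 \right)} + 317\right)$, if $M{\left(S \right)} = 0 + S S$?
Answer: $-12519$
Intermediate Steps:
$M{\left(S \right)} = S^{2}$ ($M{\left(S \right)} = 0 + S^{2} = S^{2}$)
$O{\left(-25,-21 \right)} \left(M{\left(2 \right)} + 317\right) = - 39 \left(2^{2} + 317\right) = - 39 \left(4 + 317\right) = \left(-39\right) 321 = -12519$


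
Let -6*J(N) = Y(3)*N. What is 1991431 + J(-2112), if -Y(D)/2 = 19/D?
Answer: 5960917/3 ≈ 1.9870e+6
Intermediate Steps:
Y(D) = -38/D
J(N) = 19*N/9 (J(N) = -(-38/3)*N/6 = -(-38*1/3)*N/6 = -(-19)*N/9 = 19*N/9)
1991431 + J(-2112) = 1991431 + (19/9)*(-2112) = 1991431 - 13376/3 = 5960917/3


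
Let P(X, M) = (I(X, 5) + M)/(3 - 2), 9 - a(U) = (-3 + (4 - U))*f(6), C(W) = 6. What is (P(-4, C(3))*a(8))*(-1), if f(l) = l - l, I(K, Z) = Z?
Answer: -99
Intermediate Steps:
f(l) = 0
a(U) = 9 (a(U) = 9 - (-3 + (4 - U))*0 = 9 - (1 - U)*0 = 9 - 1*0 = 9 + 0 = 9)
P(X, M) = 5 + M (P(X, M) = (5 + M)/(3 - 2) = (5 + M)/1 = (5 + M)*1 = 5 + M)
(P(-4, C(3))*a(8))*(-1) = ((5 + 6)*9)*(-1) = (11*9)*(-1) = 99*(-1) = -99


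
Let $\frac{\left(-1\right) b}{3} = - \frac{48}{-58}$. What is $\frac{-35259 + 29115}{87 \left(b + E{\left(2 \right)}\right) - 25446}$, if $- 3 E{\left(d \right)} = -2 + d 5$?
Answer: $\frac{3072}{12947} \approx 0.23728$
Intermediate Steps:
$E{\left(d \right)} = \frac{2}{3} - \frac{5 d}{3}$ ($E{\left(d \right)} = - \frac{-2 + d 5}{3} = - \frac{-2 + 5 d}{3} = \frac{2}{3} - \frac{5 d}{3}$)
$b = - \frac{72}{29}$ ($b = - 3 \left(- \frac{48}{-58}\right) = - 3 \left(\left(-48\right) \left(- \frac{1}{58}\right)\right) = \left(-3\right) \frac{24}{29} = - \frac{72}{29} \approx -2.4828$)
$\frac{-35259 + 29115}{87 \left(b + E{\left(2 \right)}\right) - 25446} = \frac{-35259 + 29115}{87 \left(- \frac{72}{29} + \left(\frac{2}{3} - \frac{10}{3}\right)\right) - 25446} = - \frac{6144}{87 \left(- \frac{72}{29} + \left(\frac{2}{3} - \frac{10}{3}\right)\right) - 25446} = - \frac{6144}{87 \left(- \frac{72}{29} - \frac{8}{3}\right) - 25446} = - \frac{6144}{87 \left(- \frac{448}{87}\right) - 25446} = - \frac{6144}{-448 - 25446} = - \frac{6144}{-25894} = \left(-6144\right) \left(- \frac{1}{25894}\right) = \frac{3072}{12947}$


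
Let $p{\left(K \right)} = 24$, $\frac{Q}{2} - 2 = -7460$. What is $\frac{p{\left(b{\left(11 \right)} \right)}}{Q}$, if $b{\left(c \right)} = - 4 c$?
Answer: $- \frac{2}{1243} \approx -0.001609$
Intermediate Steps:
$Q = -14916$ ($Q = 4 + 2 \left(-7460\right) = 4 - 14920 = -14916$)
$\frac{p{\left(b{\left(11 \right)} \right)}}{Q} = \frac{24}{-14916} = 24 \left(- \frac{1}{14916}\right) = - \frac{2}{1243}$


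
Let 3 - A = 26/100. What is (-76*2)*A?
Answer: -10412/25 ≈ -416.48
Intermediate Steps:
A = 137/50 (A = 3 - 26/100 = 3 - 1*13/50 = 3 - 13/50 = 137/50 ≈ 2.7400)
(-76*2)*A = -76*2*(137/50) = -152*137/50 = -10412/25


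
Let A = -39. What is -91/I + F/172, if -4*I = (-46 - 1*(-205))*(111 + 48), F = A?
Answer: -923351/4348332 ≈ -0.21235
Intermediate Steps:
F = -39
I = -25281/4 (I = -(-46 - 1*(-205))*(111 + 48)/4 = -(-46 + 205)*159/4 = -159*159/4 = -1/4*25281 = -25281/4 ≈ -6320.3)
-91/I + F/172 = -91/(-25281/4) - 39/172 = -91*(-4/25281) - 39*1/172 = 364/25281 - 39/172 = -923351/4348332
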